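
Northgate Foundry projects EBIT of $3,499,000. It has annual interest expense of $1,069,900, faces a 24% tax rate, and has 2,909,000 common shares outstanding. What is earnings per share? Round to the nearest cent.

Pre-tax income = $3,499,000 − $1,069,900.00 = $2,429,100.00.
Net income = $2,429,100.00 × (1 − 0.24) = $1,846,116.00.
EPS = $1,846,116.00 ÷ 2,909,000 = $0.63.

$0.63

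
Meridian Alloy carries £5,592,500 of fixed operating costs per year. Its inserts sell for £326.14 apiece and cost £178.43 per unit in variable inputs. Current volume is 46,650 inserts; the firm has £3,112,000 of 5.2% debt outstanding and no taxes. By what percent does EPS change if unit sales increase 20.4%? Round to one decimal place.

Contribution at this volume is 46,650 × £147.71 = £6,890,671.50.
EBIT = £6,890,671.50 − £5,592,500 = £1,298,171.50.
Interest = £161,824.00, so EBIT − I = £1,136,347.50.
Degree of combined leverage = contribution ÷ (EBIT − I) = £6,890,671.50 ÷ £1,136,347.50 = 6.0639.
%ΔEPS = DCL × %ΔSales = 6.0639 × +20.4% = +123.7%.

+123.7%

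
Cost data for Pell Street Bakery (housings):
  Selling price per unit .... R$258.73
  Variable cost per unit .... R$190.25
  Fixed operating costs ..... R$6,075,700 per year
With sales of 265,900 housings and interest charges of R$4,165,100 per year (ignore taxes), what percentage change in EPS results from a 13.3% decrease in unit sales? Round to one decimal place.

-30.4%

Total contribution margin = 265,900 × R$68.48 = R$18,208,832.00.
Operating income = contribution − fixed costs = R$18,208,832.00 − R$6,075,700 = R$12,133,132.00.
After interest of R$4,165,100.00, pre-tax earnings = R$7,968,032.00.
Degree of combined leverage = contribution ÷ (EBIT − I) = R$18,208,832.00 ÷ R$7,968,032.00 = 2.2852.
%ΔEPS = DCL × %ΔSales = 2.2852 × -13.3% = -30.4%.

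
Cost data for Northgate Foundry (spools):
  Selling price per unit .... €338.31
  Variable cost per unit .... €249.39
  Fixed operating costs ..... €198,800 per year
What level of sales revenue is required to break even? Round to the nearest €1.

Contribution margin per unit = €338.31 − €249.39 = €88.92, a CM ratio of €88.92 ÷ €338.31 = 0.2628.
Break-even sales = FC ÷ CM ratio = €198,800 × €338.31 / €88.92 = €756,366.

€756,366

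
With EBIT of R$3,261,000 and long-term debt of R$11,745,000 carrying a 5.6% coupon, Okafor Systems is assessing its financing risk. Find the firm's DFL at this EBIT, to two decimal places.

Annual interest charges come to R$657,720.00.
Degree of financial leverage = EBIT / (EBIT − interest) = R$3,261,000 / R$2,603,280.00 = 1.2527.

1.25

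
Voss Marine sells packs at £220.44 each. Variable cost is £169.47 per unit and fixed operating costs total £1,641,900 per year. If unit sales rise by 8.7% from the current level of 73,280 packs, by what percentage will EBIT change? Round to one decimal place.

At 73,280 units, contribution = 73,280 × £50.97 = £3,735,081.60.
Subtracting fixed costs: EBIT = £3,735,081.60 − £1,641,900 = £2,093,181.60.
DOL = contribution ÷ EBIT = £3,735,081.60 ÷ £2,093,181.60 = 1.7844.
%ΔEBIT = DOL × %ΔSales = 1.7844 × +8.7% = +15.5%.

+15.5%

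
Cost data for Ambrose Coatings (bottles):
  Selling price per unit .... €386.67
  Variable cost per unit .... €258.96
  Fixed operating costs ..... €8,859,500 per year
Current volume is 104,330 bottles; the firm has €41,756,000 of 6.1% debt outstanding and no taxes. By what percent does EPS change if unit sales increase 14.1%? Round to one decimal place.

Contribution at this volume is 104,330 × €127.71 = €13,323,984.30.
EBIT = €13,323,984.30 − €8,859,500 = €4,464,484.30.
Interest = €2,547,116.00, so EBIT − I = €1,917,368.30.
DCL = total CM / (EBIT − I) = €13,323,984.30 / €1,917,368.30 = 6.9491.
%ΔEPS = DCL × %ΔSales = 6.9491 × +14.1% = +98.0%.

+98.0%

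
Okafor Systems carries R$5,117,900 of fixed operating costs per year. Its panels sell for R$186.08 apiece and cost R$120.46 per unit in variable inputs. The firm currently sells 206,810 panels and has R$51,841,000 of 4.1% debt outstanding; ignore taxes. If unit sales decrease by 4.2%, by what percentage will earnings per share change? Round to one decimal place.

Total contribution margin = 206,810 × R$65.62 = R$13,570,872.20.
Operating income = contribution − fixed costs = R$13,570,872.20 − R$5,117,900 = R$8,452,972.20.
Interest = R$2,125,481.00, so EBIT − I = R$6,327,491.20.
Degree of combined leverage = contribution ÷ (EBIT − I) = R$13,570,872.20 ÷ R$6,327,491.20 = 2.1447.
%ΔEPS = DCL × %ΔSales = 2.1447 × -4.2% = -9.0%.

-9.0%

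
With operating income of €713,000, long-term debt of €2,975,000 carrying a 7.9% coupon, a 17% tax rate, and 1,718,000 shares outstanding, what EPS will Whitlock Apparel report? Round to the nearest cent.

€0.23

Pre-tax income = €713,000 − €235,025.00 = €477,975.00.
Net income = €477,975.00 × (1 − 0.17) = €396,719.25.
Per share: €396,719.25 / 1,718,000 shares = €0.23.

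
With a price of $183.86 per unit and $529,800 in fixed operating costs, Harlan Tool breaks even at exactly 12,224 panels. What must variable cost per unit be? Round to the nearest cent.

$140.52

At break-even, FC = Q × (P − VC), so P − VC = $529,800 ÷ 12,224 = $43.3410.
Variable cost per unit = $183.86 − $43.3410 = $140.52.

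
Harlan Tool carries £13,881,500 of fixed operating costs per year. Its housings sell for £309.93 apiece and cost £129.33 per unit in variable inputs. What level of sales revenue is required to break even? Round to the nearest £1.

£23,822,222

Contribution margin per unit = £309.93 − £129.33 = £180.60, a CM ratio of £180.60 ÷ £309.93 = 0.5827.
Break-even revenue = fixed costs × price ÷ CM = £13,881,500 × £309.93 ÷ £180.60 = £23,822,222.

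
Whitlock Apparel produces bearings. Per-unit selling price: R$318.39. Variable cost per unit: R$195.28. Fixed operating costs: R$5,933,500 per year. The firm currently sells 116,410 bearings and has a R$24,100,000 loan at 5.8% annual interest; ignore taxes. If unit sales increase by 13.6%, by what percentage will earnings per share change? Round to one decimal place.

Total contribution margin = 116,410 × R$123.11 = R$14,331,235.10.
Subtracting fixed costs: EBIT = R$14,331,235.10 − R$5,933,500 = R$8,397,735.10.
Interest = R$1,397,800.00, so EBIT − I = R$6,999,935.10.
Degree of combined leverage = contribution ÷ (EBIT − I) = R$14,331,235.10 ÷ R$6,999,935.10 = 2.0473.
%ΔEPS = DCL × %ΔSales = 2.0473 × +13.6% = +27.8%.

+27.8%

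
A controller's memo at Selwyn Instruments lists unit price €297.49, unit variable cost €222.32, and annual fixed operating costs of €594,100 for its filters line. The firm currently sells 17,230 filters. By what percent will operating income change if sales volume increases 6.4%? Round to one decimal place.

+11.8%

At 17,230 units, contribution = 17,230 × €75.17 = €1,295,179.10.
Subtracting fixed costs: EBIT = €1,295,179.10 − €594,100 = €701,079.10.
Degree of operating leverage = €1,295,179.10 / €701,079.10 = 1.8474.
So EBIT moves 1.8474 × (+6.4%) = +11.8%.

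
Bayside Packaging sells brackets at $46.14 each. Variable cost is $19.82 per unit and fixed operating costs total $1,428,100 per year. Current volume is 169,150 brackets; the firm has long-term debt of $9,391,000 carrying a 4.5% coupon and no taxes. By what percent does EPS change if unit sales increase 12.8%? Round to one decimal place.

At 169,150 units, contribution = 169,150 × $26.32 = $4,452,028.00.
EBIT = $4,452,028.00 − $1,428,100 = $3,023,928.00.
Interest = $422,595.00, so EBIT − I = $2,601,333.00.
Degree of combined leverage = contribution ÷ (EBIT − I) = $4,452,028.00 ÷ $2,601,333.00 = 1.7114.
%ΔEPS = DCL × %ΔSales = 1.7114 × +12.8% = +21.9%.

+21.9%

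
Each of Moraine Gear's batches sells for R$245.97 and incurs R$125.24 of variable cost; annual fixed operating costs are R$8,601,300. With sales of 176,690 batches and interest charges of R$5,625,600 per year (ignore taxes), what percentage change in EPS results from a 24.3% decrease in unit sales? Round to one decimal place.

Total contribution margin = 176,690 × R$120.73 = R$21,331,783.70.
Subtracting fixed costs: EBIT = R$21,331,783.70 − R$8,601,300 = R$12,730,483.70.
After interest of R$5,625,600.00, pre-tax earnings = R$7,104,883.70.
DCL = total CM / (EBIT − I) = R$21,331,783.70 / R$7,104,883.70 = 3.0024.
%ΔEPS = DCL × %ΔSales = 3.0024 × -24.3% = -73.0%.

-73.0%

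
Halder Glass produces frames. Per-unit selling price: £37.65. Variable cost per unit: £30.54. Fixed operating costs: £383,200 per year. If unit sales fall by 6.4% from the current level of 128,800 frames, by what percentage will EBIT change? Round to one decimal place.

Contribution at this volume is 128,800 × £7.11 = £915,768.00.
EBIT = £915,768.00 − £383,200 = £532,568.00.
DOL = contribution ÷ EBIT = £915,768.00 ÷ £532,568.00 = 1.7195.
So EBIT moves 1.7195 × (-6.4%) = -11.0%.

-11.0%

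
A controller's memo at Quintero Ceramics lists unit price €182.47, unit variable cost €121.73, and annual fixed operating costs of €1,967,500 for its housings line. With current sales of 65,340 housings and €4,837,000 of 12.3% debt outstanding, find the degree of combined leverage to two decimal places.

2.82

At 65,340 units, contribution = 65,340 × €60.74 = €3,968,751.60.
Operating income = contribution − fixed costs = €3,968,751.60 − €1,967,500 = €2,001,251.60. Interest = €594,951.00.
DOL = €3,968,751.60 ÷ €2,001,251.60 = 1.9831; DFL = €2,001,251.60 ÷ €1,406,300.60 = 1.4231.
Combined leverage = 1.9831 × 1.4231 = 2.8221.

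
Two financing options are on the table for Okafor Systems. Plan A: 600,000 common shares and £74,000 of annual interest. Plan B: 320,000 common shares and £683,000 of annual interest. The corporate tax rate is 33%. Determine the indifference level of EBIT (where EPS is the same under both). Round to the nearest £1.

£1,379,000

Set EPS_A = EPS_B: (EBIT − £74,000)(1 − 0.33) ÷ 600,000 = (EBIT − £683,000)(1 − 0.33) ÷ 320,000.
The (1 − t) factor cancels: (EBIT − 74,000) × 320,000 = (EBIT − 683,000) × 600,000.
Solving, EBIT = (683,000·600,000 − 74,000·320,000) / (600,000 − 320,000) = 386,120,000,000 / 280,000 = 1,379,000.00.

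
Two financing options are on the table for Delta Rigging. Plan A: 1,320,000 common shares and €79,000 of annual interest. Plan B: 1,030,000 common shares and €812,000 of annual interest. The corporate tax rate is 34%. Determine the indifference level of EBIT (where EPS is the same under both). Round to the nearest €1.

Set EPS_A = EPS_B: (EBIT − €79,000)(1 − 0.34) ÷ 1,320,000 = (EBIT − €812,000)(1 − 0.34) ÷ 1,030,000.
The (1 − t) factor cancels: (EBIT − 79,000) × 1,030,000 = (EBIT − 812,000) × 1,320,000.
Solving, EBIT = (812,000·1,320,000 − 79,000·1,030,000) / (1,320,000 − 1,030,000) = 990,470,000,000 / 290,000 = 3,415,413.79.

€3,415,414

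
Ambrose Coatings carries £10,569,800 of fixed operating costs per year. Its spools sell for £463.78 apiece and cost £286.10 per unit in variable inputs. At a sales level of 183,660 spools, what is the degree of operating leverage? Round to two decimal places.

1.48

Contribution at this volume is 183,660 × £177.68 = £32,632,708.80.
Operating income = contribution − fixed costs = £32,632,708.80 − £10,569,800 = £22,062,908.80.
Degree of operating leverage = £32,632,708.80 / £22,062,908.80 = 1.4791.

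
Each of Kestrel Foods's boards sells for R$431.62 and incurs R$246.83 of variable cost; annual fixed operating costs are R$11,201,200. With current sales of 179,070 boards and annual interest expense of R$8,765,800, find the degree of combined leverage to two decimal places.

Total contribution margin = 179,070 × R$184.79 = R$33,090,345.30.
Operating income = contribution − fixed costs = R$33,090,345.30 − R$11,201,200 = R$21,889,145.30. Interest = R$8,765,800.00, so EBIT − I = R$13,123,345.30.
DCL = contribution ÷ (EBIT − I) = R$33,090,345.30 ÷ R$13,123,345.30 = 2.5215.

2.52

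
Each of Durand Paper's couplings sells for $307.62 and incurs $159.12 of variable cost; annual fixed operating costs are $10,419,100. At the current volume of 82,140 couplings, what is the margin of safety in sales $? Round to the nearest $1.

$3,684,583

Unit CM = price − variable cost = $307.62 − $159.12 = $148.50. Break-even units = $10,419,100 ÷ $148.50 = 70,162.29; break-even revenue = 70,162.29 × $307.62 = $21,583,323.52.
Actual sales revenue = 82,140 × $307.62 = $25,267,906.80.
Margin of safety = $25,267,906.80 − $21,583,323.52 = $3,684,583.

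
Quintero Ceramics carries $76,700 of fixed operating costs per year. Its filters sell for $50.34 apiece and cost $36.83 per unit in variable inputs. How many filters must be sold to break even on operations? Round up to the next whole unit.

Each unit contributes $50.34 − $36.83 = $13.51.
Break-even volume = fixed costs ÷ CM per unit = $76,700 ÷ $13.51 = 5,677.28, so 5,678 filters.

5,678 filters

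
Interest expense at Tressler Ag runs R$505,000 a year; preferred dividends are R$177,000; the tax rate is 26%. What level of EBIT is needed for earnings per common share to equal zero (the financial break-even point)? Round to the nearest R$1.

R$744,189

Grossing the preferred dividend up to pre-tax terms: R$177,000 / (1 − 0.26) = R$239,189.19.
EPS = 0 when EBIT covers interest plus the pre-tax preferred burden: R$505,000 + R$239,189.19 = R$744,189.19.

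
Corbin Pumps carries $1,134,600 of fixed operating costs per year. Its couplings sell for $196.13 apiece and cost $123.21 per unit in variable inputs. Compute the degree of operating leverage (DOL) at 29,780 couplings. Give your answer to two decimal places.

Total contribution margin = 29,780 × $72.92 = $2,171,557.60.
Operating income = contribution − fixed costs = $2,171,557.60 − $1,134,600 = $1,036,957.60.
Degree of operating leverage = $2,171,557.60 / $1,036,957.60 = 2.0942.

2.09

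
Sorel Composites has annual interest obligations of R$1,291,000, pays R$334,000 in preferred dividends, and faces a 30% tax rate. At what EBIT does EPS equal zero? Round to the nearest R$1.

R$1,768,143

Grossing the preferred dividend up to pre-tax terms: R$334,000 / (1 − 0.30) = R$477,142.86.
Financial break-even EBIT = interest + D_p ÷ (1 − t) = R$1,291,000 + R$477,142.86 = R$1,768,142.86.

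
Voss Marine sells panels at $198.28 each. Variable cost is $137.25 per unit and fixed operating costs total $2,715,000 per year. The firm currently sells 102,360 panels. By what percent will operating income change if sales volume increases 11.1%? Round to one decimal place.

At 102,360 units, contribution = 102,360 × $61.03 = $6,247,030.80.
Operating income = contribution − fixed costs = $6,247,030.80 − $2,715,000 = $3,532,030.80.
DOL = contribution ÷ EBIT = $6,247,030.80 ÷ $3,532,030.80 = 1.7687.
%ΔEBIT = DOL × %ΔSales = 1.7687 × +11.1% = +19.6%.

+19.6%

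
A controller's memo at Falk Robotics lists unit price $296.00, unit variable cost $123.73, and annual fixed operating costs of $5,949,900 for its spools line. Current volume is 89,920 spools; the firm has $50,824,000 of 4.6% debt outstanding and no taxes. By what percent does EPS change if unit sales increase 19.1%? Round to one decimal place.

+41.1%

At 89,920 units, contribution = 89,920 × $172.27 = $15,490,518.40.
Operating income = contribution − fixed costs = $15,490,518.40 − $5,949,900 = $9,540,618.40.
After interest of $2,337,904.00, pre-tax earnings = $7,202,714.40.
Degree of combined leverage = contribution ÷ (EBIT − I) = $15,490,518.40 ÷ $7,202,714.40 = 2.1507.
%ΔEPS = DCL × %ΔSales = 2.1507 × +19.1% = +41.1%.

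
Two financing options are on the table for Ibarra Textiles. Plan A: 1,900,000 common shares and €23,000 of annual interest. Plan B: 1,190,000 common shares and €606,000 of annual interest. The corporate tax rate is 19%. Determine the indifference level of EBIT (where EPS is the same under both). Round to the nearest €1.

Set EPS_A = EPS_B: (EBIT − €23,000)(1 − 0.19) ÷ 1,900,000 = (EBIT − €606,000)(1 − 0.19) ÷ 1,190,000.
The (1 − t) factor cancels: (EBIT − 23,000) × 1,190,000 = (EBIT − 606,000) × 1,900,000.
Solving, EBIT = (606,000·1,900,000 − 23,000·1,190,000) / (1,900,000 − 1,190,000) = 1,124,030,000,000 / 710,000 = 1,583,140.85.

€1,583,141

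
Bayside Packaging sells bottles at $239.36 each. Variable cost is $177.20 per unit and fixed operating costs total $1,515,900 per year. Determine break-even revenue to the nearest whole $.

$5,837,288

CM per unit = $239.36 − $177.20 = $62.16; CM ratio = $62.16 / $239.36 = 0.2597.
Break-even revenue = fixed costs × price ÷ CM = $1,515,900 × $239.36 ÷ $62.16 = $5,837,288.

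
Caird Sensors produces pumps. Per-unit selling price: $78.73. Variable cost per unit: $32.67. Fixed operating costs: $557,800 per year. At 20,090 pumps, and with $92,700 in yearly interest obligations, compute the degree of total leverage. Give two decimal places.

3.37

At 20,090 units, contribution = 20,090 × $46.06 = $925,345.40.
Subtracting fixed costs: EBIT = $925,345.40 − $557,800 = $367,545.40. Interest = $92,700.00.
DOL = $925,345.40 ÷ $367,545.40 = 2.5176; DFL = $367,545.40 ÷ $274,845.40 = 1.3373.
DCL = DOL × DFL = 2.5176 × 1.3373 = 3.3668.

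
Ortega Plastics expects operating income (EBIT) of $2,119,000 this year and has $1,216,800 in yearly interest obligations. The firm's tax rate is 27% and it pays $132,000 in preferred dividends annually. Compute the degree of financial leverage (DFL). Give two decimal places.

2.94

Interest = $1,216,800.00.
Pre-tax preferred-dividend burden = $132,000 ÷ (1 − 0.27) = $180,821.92.
DFL = EBIT ÷ [EBIT − I − D_p/(1−t)] = $2,119,000 ÷ [$2,119,000 − $1,216,800.00 − $180,821.92] = $2,119,000 ÷ $721,378.08 = 2.9374.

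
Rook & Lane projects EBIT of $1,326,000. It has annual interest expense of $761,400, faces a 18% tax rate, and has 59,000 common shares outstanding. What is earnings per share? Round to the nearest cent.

$7.85

Interest = $761,400.00, so EBT = $1,326,000 − $761,400.00 = $564,600.00.
Net income = $564,600.00 × (1 − 0.18) = $462,972.00.
Per share: $462,972.00 / 59,000 shares = $7.85.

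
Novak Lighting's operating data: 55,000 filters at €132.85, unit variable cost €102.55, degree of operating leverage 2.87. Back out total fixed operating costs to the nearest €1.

Total contribution margin = 55,000 × €30.30 = €1,666,500.00.
Since DOL = CM ÷ EBIT, EBIT = €1,666,500.00 ÷ 2.87 = €580,662.02.
Fixed costs = CM − EBIT = €1,666,500.00 − €580,662.02 = €1,085,838.

€1,085,838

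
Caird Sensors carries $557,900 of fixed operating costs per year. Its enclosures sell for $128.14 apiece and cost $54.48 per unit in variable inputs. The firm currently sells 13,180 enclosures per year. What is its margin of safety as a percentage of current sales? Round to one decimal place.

42.5%

Each unit contributes $128.14 − $54.48 = $73.66. Break-even units = $557,900 ÷ $73.66 = 7,573.99; break-even revenue = 7,573.99 × $128.14 = $970,530.90.
Current sales = 13,180 × $128.14 = $1,688,885.20.
Margin of safety = ($1,688,885.20 − $970,530.90) ÷ $1,688,885.20 = 42.5%.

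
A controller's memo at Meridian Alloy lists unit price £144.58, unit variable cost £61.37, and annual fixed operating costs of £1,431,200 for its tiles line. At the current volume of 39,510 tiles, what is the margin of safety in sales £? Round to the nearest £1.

Unit CM = price − variable cost = £144.58 − £61.37 = £83.21. Break-even units = £1,431,200 ÷ £83.21 = 17,199.86; break-even revenue = 17,199.86 × £144.58 = £2,486,755.15.
Current sales = 39,510 × £144.58 = £5,712,355.80.
Margin of safety = £5,712,355.80 − £2,486,755.15 = £3,225,601.

£3,225,601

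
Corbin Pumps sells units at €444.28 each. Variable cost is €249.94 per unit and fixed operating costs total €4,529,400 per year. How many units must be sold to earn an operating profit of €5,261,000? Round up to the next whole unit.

Unit CM = price − variable cost = €444.28 − €249.94 = €194.34.
Units = (FC + target) / CM = (€4,529,400 + €5,261,000) / €194.34 = 50,377.69, so 50,378 units.

50,378 units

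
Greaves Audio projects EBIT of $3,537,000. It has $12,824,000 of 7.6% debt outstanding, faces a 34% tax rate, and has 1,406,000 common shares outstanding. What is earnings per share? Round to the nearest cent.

$1.20

Interest = $974,624.00, so EBT = $3,537,000 − $974,624.00 = $2,562,376.00.
After tax at 34%: net income = $2,562,376.00 × 0.66 = $1,691,168.16.
Per share: $1,691,168.16 / 1,406,000 shares = $1.20.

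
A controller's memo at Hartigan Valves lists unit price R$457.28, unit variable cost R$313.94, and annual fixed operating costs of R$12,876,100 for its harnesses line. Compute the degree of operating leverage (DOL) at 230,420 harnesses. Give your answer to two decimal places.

1.64

Contribution at this volume is 230,420 × R$143.34 = R$33,028,402.80.
Subtracting fixed costs: EBIT = R$33,028,402.80 − R$12,876,100 = R$20,152,302.80.
DOL = contribution ÷ EBIT = R$33,028,402.80 ÷ R$20,152,302.80 = 1.6389.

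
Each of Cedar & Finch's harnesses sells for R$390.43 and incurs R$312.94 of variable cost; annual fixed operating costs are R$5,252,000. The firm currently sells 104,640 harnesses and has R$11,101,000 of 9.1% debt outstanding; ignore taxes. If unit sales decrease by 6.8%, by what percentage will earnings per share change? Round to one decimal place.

-29.9%

Total contribution margin = 104,640 × R$77.49 = R$8,108,553.60.
Subtracting fixed costs: EBIT = R$8,108,553.60 − R$5,252,000 = R$2,856,553.60.
Interest = R$1,010,191.00, so EBIT − I = R$1,846,362.60.
DCL = total CM / (EBIT − I) = R$8,108,553.60 / R$1,846,362.60 = 4.3916.
EPS therefore changes by 4.3916 × (-6.8%) = -29.9%.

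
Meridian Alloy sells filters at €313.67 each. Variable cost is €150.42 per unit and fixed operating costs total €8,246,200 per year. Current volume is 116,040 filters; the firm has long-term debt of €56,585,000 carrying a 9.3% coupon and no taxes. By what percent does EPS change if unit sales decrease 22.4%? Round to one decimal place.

Contribution at this volume is 116,040 × €163.25 = €18,943,530.00.
EBIT = €18,943,530.00 − €8,246,200 = €10,697,330.00.
Interest = €5,262,405.00, so EBIT − I = €5,434,925.00.
Degree of combined leverage = contribution ÷ (EBIT − I) = €18,943,530.00 ÷ €5,434,925.00 = 3.4855.
%ΔEPS = DCL × %ΔSales = 3.4855 × -22.4% = -78.1%.

-78.1%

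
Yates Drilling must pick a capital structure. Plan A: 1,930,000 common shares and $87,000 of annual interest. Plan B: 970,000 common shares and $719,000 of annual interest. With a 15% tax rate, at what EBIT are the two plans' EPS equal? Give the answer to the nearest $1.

$1,357,583

Set EPS_A = EPS_B: (EBIT − $87,000)(1 − 0.15) ÷ 1,930,000 = (EBIT − $719,000)(1 − 0.15) ÷ 970,000.
The (1 − t) factor cancels: (EBIT − 87,000) × 970,000 = (EBIT − 719,000) × 1,930,000.
Solving, EBIT = (719,000·1,930,000 − 87,000·970,000) / (1,930,000 − 970,000) = 1,303,280,000,000 / 960,000 = 1,357,583.33.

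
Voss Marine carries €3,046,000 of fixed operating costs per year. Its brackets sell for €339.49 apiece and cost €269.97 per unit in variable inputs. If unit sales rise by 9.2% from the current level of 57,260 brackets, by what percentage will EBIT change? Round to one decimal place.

+39.2%

Total contribution margin = 57,260 × €69.52 = €3,980,715.20.
EBIT = €3,980,715.20 − €3,046,000 = €934,715.20.
So DOL = total CM / EBIT = €3,980,715.20 / €934,715.20 = 4.2587.
Operating income changes by 4.2587 × +9.2% = +39.2%.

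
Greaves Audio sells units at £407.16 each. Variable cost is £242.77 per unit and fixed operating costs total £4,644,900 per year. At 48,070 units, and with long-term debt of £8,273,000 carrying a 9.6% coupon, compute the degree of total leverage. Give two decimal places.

At 48,070 units, contribution = 48,070 × £164.39 = £7,902,227.30.
Operating income = contribution − fixed costs = £7,902,227.30 − £4,644,900 = £3,257,327.30. Interest = £794,208.00.
DOL = £7,902,227.30 ÷ £3,257,327.30 = 2.4260; DFL = £3,257,327.30 ÷ £2,463,119.30 = 1.3224.
Combined leverage = 2.4260 × 1.3224 = 3.2081.

3.21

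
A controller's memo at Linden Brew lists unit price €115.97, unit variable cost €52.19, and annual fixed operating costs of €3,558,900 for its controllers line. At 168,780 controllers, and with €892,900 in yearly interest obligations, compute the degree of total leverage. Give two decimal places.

Total contribution margin = 168,780 × €63.78 = €10,764,788.40.
Operating income = contribution − fixed costs = €10,764,788.40 − €3,558,900 = €7,205,888.40. Interest = €892,900.00, so EBIT − I = €6,312,988.40.
DCL = contribution ÷ (EBIT − I) = €10,764,788.40 ÷ €6,312,988.40 = 1.7052.

1.71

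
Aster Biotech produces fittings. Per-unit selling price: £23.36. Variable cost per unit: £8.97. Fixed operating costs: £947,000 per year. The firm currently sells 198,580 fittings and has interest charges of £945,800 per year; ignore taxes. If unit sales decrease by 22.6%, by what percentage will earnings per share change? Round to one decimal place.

-66.9%

Total contribution margin = 198,580 × £14.39 = £2,857,566.20.
EBIT = £2,857,566.20 − £947,000 = £1,910,566.20.
Interest = £945,800.00, so EBIT − I = £964,766.20.
Degree of combined leverage = contribution ÷ (EBIT − I) = £2,857,566.20 ÷ £964,766.20 = 2.9619.
%ΔEPS = DCL × %ΔSales = 2.9619 × -22.6% = -66.9%.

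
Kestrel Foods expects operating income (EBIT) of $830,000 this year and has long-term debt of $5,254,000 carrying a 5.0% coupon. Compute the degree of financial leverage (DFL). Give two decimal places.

1.46

Interest = $262,700.00.
DFL = EBIT ÷ (EBIT − I) = $830,000 ÷ ($830,000 − $262,700.00) = $830,000 ÷ $567,300.00 = 1.4631.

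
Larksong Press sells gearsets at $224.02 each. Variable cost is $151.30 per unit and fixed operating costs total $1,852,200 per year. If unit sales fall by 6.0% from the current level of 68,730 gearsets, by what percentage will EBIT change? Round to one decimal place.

Total contribution margin = 68,730 × $72.72 = $4,998,045.60.
Operating income = contribution − fixed costs = $4,998,045.60 − $1,852,200 = $3,145,845.60.
Degree of operating leverage = $4,998,045.60 / $3,145,845.60 = 1.5888.
%ΔEBIT = DOL × %ΔSales = 1.5888 × -6.0% = -9.5%.

-9.5%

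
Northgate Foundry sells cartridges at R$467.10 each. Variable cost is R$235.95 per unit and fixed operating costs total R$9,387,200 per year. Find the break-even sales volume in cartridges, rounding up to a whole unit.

Each unit contributes R$467.10 − R$235.95 = R$231.15.
Break-even Q = R$9,387,200 / R$231.15 = 40,610.86 → 40,611 cartridges.

40,611 cartridges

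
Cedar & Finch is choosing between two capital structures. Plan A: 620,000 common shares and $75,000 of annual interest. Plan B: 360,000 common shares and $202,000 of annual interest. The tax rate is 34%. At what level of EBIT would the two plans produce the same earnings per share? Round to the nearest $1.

$377,846

At indifference, (EBIT − 75,000)(1 − t)/620,000 = (EBIT − 202,000)(1 − t)/360,000.
The (1 − t) factor cancels: (EBIT − 75,000) × 360,000 = (EBIT − 202,000) × 620,000.
EBIT × (620,000 − 360,000) = 202,000 × 620,000 − 75,000 × 360,000 = 98,240,000,000, so EBIT = 98,240,000,000 ÷ 260,000 = 377,846.15.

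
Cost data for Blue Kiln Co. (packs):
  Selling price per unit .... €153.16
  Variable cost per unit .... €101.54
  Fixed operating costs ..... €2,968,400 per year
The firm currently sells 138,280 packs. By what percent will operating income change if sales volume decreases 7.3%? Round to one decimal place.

-12.5%

Contribution at this volume is 138,280 × €51.62 = €7,138,013.60.
Operating income = contribution − fixed costs = €7,138,013.60 − €2,968,400 = €4,169,613.60.
Degree of operating leverage = €7,138,013.60 / €4,169,613.60 = 1.7119.
So EBIT moves 1.7119 × (-7.3%) = -12.5%.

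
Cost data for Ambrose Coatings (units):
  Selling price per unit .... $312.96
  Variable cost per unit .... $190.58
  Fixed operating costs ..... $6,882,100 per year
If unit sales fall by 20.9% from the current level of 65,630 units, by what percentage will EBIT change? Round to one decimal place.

-146.0%

Total contribution margin = 65,630 × $122.38 = $8,031,799.40.
Subtracting fixed costs: EBIT = $8,031,799.40 − $6,882,100 = $1,149,699.40.
So DOL = total CM / EBIT = $8,031,799.40 / $1,149,699.40 = 6.9860.
Operating income changes by 6.9860 × -20.9% = -146.0%.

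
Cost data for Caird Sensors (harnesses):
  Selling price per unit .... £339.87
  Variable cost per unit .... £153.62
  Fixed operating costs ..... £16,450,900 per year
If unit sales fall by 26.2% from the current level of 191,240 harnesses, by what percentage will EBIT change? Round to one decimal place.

Total contribution margin = 191,240 × £186.25 = £35,618,450.00.
Operating income = contribution − fixed costs = £35,618,450.00 − £16,450,900 = £19,167,550.00.
DOL = contribution ÷ EBIT = £35,618,450.00 ÷ £19,167,550.00 = 1.8583.
%ΔEBIT = DOL × %ΔSales = 1.8583 × -26.2% = -48.7%.

-48.7%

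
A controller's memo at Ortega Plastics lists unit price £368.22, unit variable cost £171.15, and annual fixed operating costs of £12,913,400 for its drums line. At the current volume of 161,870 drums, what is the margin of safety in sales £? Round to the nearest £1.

Each unit contributes £368.22 − £171.15 = £197.07. Break-even units = £12,913,400 ÷ £197.07 = 65,526.97; break-even revenue = 65,526.97 × £368.22 = £24,128,340.93.
Current sales = 161,870 × £368.22 = £59,603,771.40.
Margin of safety = £59,603,771.40 − £24,128,340.93 = £35,475,430.

£35,475,430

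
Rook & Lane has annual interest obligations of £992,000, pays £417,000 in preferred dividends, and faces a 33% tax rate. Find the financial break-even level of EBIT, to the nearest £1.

Grossing the preferred dividend up to pre-tax terms: £417,000 / (1 − 0.33) = £622,388.06.
EPS = 0 when EBIT covers interest plus the pre-tax preferred burden: £992,000 + £622,388.06 = £1,614,388.06.

£1,614,388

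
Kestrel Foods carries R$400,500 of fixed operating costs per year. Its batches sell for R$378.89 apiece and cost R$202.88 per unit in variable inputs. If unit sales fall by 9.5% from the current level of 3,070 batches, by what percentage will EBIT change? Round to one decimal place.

-36.7%

At 3,070 units, contribution = 3,070 × R$176.01 = R$540,350.70.
Subtracting fixed costs: EBIT = R$540,350.70 − R$400,500 = R$139,850.70.
DOL = contribution ÷ EBIT = R$540,350.70 ÷ R$139,850.70 = 3.8638.
%ΔEBIT = DOL × %ΔSales = 3.8638 × -9.5% = -36.7%.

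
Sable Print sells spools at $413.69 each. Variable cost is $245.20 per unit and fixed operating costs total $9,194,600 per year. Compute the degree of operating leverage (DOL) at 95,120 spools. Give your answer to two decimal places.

2.35

At 95,120 units, contribution = 95,120 × $168.49 = $16,026,768.80.
Subtracting fixed costs: EBIT = $16,026,768.80 − $9,194,600 = $6,832,168.80.
DOL = contribution ÷ EBIT = $16,026,768.80 ÷ $6,832,168.80 = 2.3458.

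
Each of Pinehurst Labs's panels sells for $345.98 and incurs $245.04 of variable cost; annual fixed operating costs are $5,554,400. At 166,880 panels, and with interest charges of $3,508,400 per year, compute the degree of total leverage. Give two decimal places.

At 166,880 units, contribution = 166,880 × $100.94 = $16,844,867.20.
Subtracting fixed costs: EBIT = $16,844,867.20 − $5,554,400 = $11,290,467.20. Interest = $3,508,400.00, so EBIT − I = $7,782,067.20.
DCL = contribution ÷ (EBIT − I) = $16,844,867.20 ÷ $7,782,067.20 = 2.1646.

2.16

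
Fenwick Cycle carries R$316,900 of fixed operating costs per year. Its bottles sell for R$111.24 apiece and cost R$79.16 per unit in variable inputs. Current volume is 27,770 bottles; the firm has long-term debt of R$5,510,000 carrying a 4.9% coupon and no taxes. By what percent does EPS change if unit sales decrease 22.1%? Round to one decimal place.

Total contribution margin = 27,770 × R$32.08 = R$890,861.60.
EBIT = R$890,861.60 − R$316,900 = R$573,961.60.
After interest of R$269,990.00, pre-tax earnings = R$303,971.60.
DCL = total CM / (EBIT − I) = R$890,861.60 / R$303,971.60 = 2.9307.
EPS therefore changes by 2.9307 × (-22.1%) = -64.8%.

-64.8%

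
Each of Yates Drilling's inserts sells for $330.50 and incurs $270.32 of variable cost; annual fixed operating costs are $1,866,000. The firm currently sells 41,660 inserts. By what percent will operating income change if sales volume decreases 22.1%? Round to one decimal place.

-86.4%

At 41,660 units, contribution = 41,660 × $60.18 = $2,507,098.80.
Subtracting fixed costs: EBIT = $2,507,098.80 − $1,866,000 = $641,098.80.
DOL = contribution ÷ EBIT = $2,507,098.80 ÷ $641,098.80 = 3.9106.
So EBIT moves 3.9106 × (-22.1%) = -86.4%.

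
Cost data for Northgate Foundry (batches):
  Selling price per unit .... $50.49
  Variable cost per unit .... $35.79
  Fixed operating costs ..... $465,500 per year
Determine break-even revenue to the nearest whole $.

$1,598,850

CM per unit = $50.49 − $35.79 = $14.70; CM ratio = $14.70 / $50.49 = 0.2911.
Break-even revenue = fixed costs × price ÷ CM = $465,500 × $50.49 ÷ $14.70 = $1,598,850.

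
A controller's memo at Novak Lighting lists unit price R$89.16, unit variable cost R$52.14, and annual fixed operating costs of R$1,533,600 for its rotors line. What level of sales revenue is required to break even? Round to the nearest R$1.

R$3,693,565

Contribution margin per unit = R$89.16 − R$52.14 = R$37.02, a CM ratio of R$37.02 ÷ R$89.16 = 0.4152.
Break-even revenue = fixed costs × price ÷ CM = R$1,533,600 × R$89.16 ÷ R$37.02 = R$3,693,565.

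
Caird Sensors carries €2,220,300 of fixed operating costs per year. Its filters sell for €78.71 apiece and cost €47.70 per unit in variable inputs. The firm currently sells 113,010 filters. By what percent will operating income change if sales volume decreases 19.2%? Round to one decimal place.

-52.4%

Total contribution margin = 113,010 × €31.01 = €3,504,440.10.
Subtracting fixed costs: EBIT = €3,504,440.10 − €2,220,300 = €1,284,140.10.
Degree of operating leverage = €3,504,440.10 / €1,284,140.10 = 2.7290.
So EBIT moves 2.7290 × (-19.2%) = -52.4%.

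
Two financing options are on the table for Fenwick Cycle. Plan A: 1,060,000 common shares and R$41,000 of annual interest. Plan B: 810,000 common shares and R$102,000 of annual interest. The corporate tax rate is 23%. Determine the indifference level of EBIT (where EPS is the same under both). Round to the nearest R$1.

R$299,640

Set EPS_A = EPS_B: (EBIT − R$41,000)(1 − 0.23) ÷ 1,060,000 = (EBIT − R$102,000)(1 − 0.23) ÷ 810,000.
The (1 − t) factor cancels: (EBIT − 41,000) × 810,000 = (EBIT − 102,000) × 1,060,000.
Solving, EBIT = (102,000·1,060,000 − 41,000·810,000) / (1,060,000 − 810,000) = 74,910,000,000 / 250,000 = 299,640.00.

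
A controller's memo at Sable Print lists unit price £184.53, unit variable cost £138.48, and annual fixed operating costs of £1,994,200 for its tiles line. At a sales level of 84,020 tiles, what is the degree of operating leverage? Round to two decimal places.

Total contribution margin = 84,020 × £46.05 = £3,869,121.00.
Operating income = contribution − fixed costs = £3,869,121.00 − £1,994,200 = £1,874,921.00.
Degree of operating leverage = £3,869,121.00 / £1,874,921.00 = 2.0636.

2.06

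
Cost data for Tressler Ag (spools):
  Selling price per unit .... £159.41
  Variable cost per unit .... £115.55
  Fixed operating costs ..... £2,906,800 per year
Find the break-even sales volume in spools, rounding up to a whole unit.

66,275 spools

Contribution margin per unit = £159.41 − £115.55 = £43.86.
Break-even volume = fixed costs ÷ CM per unit = £2,906,800 ÷ £43.86 = 66,274.51, so 66,275 spools.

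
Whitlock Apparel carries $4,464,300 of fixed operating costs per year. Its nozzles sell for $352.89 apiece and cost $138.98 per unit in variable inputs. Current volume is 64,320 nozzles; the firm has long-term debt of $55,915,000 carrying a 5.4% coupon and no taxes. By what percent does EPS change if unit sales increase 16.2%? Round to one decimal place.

+35.5%

At 64,320 units, contribution = 64,320 × $213.91 = $13,758,691.20.
Subtracting fixed costs: EBIT = $13,758,691.20 − $4,464,300 = $9,294,391.20.
After interest of $3,019,410.00, pre-tax earnings = $6,274,981.20.
Degree of combined leverage = contribution ÷ (EBIT − I) = $13,758,691.20 ÷ $6,274,981.20 = 2.1926.
EPS therefore changes by 2.1926 × (+16.2%) = +35.5%.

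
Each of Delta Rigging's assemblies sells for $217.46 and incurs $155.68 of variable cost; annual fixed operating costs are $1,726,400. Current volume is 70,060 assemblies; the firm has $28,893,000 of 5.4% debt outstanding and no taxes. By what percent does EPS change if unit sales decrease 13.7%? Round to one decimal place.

At 70,060 units, contribution = 70,060 × $61.78 = $4,328,306.80.
Subtracting fixed costs: EBIT = $4,328,306.80 − $1,726,400 = $2,601,906.80.
Interest = $1,560,222.00, so EBIT − I = $1,041,684.80.
DCL = total CM / (EBIT − I) = $4,328,306.80 / $1,041,684.80 = 4.1551.
EPS therefore changes by 4.1551 × (-13.7%) = -56.9%.

-56.9%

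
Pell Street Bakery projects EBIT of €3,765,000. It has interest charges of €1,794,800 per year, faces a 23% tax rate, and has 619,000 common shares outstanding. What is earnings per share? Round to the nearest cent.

Pre-tax income = €3,765,000 − €1,794,800.00 = €1,970,200.00.
Net income = €1,970,200.00 × (1 − 0.23) = €1,517,054.00.
EPS = €1,517,054.00 ÷ 619,000 = €2.45.

€2.45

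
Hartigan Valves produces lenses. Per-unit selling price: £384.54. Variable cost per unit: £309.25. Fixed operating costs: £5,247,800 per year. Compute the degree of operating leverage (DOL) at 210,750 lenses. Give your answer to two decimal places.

Contribution at this volume is 210,750 × £75.29 = £15,867,367.50.
Operating income = contribution − fixed costs = £15,867,367.50 − £5,247,800 = £10,619,567.50.
So DOL = total CM / EBIT = £15,867,367.50 / £10,619,567.50 = 1.4942.

1.49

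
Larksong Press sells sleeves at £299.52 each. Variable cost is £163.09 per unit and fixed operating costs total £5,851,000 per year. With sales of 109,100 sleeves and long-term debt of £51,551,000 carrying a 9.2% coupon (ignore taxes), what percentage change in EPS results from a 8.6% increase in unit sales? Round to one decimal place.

+29.8%

Contribution at this volume is 109,100 × £136.43 = £14,884,513.00.
EBIT = £14,884,513.00 − £5,851,000 = £9,033,513.00.
Interest = £4,742,692.00, so EBIT − I = £4,290,821.00.
DCL = total CM / (EBIT − I) = £14,884,513.00 / £4,290,821.00 = 3.4689.
%ΔEPS = DCL × %ΔSales = 3.4689 × +8.6% = +29.8%.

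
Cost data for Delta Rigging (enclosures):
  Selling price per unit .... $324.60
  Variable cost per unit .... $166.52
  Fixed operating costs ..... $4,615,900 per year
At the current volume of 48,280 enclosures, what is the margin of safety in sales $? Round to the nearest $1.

Unit CM = price − variable cost = $324.60 − $166.52 = $158.08. Break-even units = $4,615,900 ÷ $158.08 = 29,199.77; break-even revenue = 29,199.77 × $324.60 = $9,478,246.08.
Actual sales revenue = 48,280 × $324.60 = $15,671,688.00.
Margin of safety = $15,671,688.00 − $9,478,246.08 = $6,193,442.

$6,193,442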